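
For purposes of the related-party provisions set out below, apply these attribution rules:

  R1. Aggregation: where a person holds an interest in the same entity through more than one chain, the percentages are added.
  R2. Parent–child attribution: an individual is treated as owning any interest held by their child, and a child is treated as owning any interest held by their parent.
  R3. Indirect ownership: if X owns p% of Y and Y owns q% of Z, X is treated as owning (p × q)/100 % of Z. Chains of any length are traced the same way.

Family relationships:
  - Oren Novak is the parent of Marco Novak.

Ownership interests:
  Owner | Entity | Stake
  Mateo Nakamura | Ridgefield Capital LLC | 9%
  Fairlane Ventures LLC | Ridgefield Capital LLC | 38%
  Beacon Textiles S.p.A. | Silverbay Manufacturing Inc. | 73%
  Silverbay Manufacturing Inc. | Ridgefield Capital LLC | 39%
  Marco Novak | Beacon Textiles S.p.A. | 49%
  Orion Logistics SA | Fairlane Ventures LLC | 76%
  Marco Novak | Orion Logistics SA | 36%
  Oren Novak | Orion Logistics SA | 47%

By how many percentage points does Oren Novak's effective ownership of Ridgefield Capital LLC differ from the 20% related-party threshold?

17.9207

By parent–child attribution (R2), Oren Novak is treated as also owning Marco Novak's interest in Orion Logistics SA, giving 47% + 36% = 83%.
By parent–child attribution (R2), Oren Novak is treated as owning Marco Novak's 49% interest in Beacon Textiles S.p.A.
Chain via Orion Logistics SA → Fairlane Ventures LLC (R3): 83% × 76% × 38% = 23.9704% of Ridgefield Capital LLC.
Chain via Beacon Textiles S.p.A. → Silverbay Manufacturing Inc. (R3): 49% × 73% × 39% = 13.9503% of Ridgefield Capital LLC.
Aggregating (R1): 23.9704% + 13.9503% = 37.9207%.
37.9207% exceeds the 20% threshold by 17.9207 percentage points.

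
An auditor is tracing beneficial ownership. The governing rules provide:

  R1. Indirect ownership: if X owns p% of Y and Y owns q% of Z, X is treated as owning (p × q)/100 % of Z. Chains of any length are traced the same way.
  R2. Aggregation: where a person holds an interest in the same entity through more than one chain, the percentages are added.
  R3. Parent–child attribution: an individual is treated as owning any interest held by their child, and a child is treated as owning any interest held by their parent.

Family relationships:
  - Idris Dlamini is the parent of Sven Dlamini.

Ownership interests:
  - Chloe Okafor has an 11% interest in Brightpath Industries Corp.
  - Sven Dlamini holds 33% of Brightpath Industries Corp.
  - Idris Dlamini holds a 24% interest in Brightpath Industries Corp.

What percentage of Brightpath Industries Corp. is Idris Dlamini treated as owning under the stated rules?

By parent–child attribution (R3), Idris Dlamini is treated as also owning Sven Dlamini's interest in Brightpath Industries Corp, giving 24% + 33% = 57%.
Direct interest in Brightpath Industries Corp: 57%.

57%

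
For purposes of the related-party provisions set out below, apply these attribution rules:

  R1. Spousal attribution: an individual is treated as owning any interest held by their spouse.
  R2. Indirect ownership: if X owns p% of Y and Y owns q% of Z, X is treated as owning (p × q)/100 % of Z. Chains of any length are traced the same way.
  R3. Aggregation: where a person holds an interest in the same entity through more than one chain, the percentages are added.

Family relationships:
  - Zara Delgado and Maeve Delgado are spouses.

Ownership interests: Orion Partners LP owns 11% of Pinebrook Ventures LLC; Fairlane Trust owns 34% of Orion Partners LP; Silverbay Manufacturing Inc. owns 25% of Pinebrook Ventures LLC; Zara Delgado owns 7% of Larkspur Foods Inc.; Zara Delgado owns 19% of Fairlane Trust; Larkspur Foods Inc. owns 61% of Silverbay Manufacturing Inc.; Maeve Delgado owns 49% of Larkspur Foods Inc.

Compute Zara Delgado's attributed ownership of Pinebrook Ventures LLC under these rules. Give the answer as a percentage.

By spousal attribution (R1), Zara Delgado is treated as also owning Maeve Delgado's interest in Larkspur Foods Inc, giving 7% + 49% = 56%.
Chain via Fairlane Trust → Orion Partners LP (R2): 19% × 34% × 11% = 0.7106% of Pinebrook Ventures LLC.
Chain via Larkspur Foods Inc. → Silverbay Manufacturing Inc. (R2): 56% × 61% × 25% = 8.54% of Pinebrook Ventures LLC.
Aggregating (R3): 0.7106% + 8.54% = 9.2506%.

9.2506%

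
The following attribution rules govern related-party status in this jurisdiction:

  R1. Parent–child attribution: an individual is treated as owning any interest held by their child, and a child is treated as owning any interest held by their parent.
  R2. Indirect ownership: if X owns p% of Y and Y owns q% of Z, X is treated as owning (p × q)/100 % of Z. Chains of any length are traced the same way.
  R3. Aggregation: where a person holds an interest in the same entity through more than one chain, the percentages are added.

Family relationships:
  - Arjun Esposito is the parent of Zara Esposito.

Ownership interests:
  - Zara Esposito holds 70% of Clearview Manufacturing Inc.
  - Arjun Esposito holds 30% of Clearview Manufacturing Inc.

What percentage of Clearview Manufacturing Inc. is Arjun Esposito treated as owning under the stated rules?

100%

By parent–child attribution (R1), Arjun Esposito is treated as also owning Zara Esposito's interest in Clearview Manufacturing Inc, giving 30% + 70% = 100%.
Direct interest in Clearview Manufacturing Inc: 100%.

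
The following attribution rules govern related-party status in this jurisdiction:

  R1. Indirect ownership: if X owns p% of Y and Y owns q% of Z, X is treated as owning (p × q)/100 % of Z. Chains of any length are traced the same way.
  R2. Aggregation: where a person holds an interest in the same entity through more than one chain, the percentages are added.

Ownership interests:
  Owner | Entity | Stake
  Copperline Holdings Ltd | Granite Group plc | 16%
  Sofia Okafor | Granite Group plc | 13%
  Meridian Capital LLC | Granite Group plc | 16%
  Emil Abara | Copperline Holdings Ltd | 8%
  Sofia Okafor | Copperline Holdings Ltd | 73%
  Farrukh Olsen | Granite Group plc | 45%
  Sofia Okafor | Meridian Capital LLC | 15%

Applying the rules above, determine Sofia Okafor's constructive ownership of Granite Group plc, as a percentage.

Chain via Meridian Capital LLC (R1): 15% × 16% = 2.4% of Granite Group plc.
Chain via Copperline Holdings Ltd (R1): 73% × 16% = 11.68% of Granite Group plc.
Direct interest in Granite Group plc: 13%.
Aggregating (R2): 2.4% + 11.68% + 13% = 27.08%.

27.08%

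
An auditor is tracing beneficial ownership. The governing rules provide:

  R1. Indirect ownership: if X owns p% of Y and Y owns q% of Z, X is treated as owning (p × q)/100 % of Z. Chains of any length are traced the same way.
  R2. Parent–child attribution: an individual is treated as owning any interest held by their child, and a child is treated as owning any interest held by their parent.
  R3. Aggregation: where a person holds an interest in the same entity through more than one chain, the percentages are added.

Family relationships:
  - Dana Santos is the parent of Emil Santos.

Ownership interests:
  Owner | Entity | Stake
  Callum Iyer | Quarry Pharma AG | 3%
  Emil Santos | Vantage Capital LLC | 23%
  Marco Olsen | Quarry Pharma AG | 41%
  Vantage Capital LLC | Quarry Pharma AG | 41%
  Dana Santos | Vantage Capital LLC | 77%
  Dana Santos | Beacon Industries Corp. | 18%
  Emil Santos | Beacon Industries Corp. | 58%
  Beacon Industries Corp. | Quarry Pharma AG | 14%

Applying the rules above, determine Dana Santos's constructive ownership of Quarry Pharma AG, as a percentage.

51.64%

By parent–child attribution (R2), Dana Santos is treated as also owning Emil Santos's interest in Vantage Capital LLC, giving 77% + 23% = 100%.
By parent–child attribution (R2), Dana Santos is treated as also owning Emil Santos's interest in Beacon Industries Corp, giving 18% + 58% = 76%.
Chain via Vantage Capital LLC (R1): 100% × 41% = 41% of Quarry Pharma AG.
Chain via Beacon Industries Corp. (R1): 76% × 14% = 10.64% of Quarry Pharma AG.
Aggregating (R3): 41% + 10.64% = 51.64%.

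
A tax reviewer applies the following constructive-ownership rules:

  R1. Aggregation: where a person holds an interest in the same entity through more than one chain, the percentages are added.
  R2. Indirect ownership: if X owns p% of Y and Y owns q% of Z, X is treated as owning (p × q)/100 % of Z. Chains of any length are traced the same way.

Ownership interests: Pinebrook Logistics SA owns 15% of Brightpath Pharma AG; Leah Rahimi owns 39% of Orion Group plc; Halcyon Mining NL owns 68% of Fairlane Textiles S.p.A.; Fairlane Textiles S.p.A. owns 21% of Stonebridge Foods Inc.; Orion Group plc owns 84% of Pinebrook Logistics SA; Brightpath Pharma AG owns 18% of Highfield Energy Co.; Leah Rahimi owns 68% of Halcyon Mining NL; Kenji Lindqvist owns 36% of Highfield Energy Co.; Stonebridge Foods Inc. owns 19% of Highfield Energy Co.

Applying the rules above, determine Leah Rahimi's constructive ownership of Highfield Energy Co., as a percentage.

2.729496%

Chain via Halcyon Mining NL → Fairlane Textiles S.p.A. → Stonebridge Foods Inc. (R2): 68% × 68% × 21% × 19% = 1.844976% of Highfield Energy Co.
Chain via Orion Group plc → Pinebrook Logistics SA → Brightpath Pharma AG (R2): 39% × 84% × 15% × 18% = 0.88452% of Highfield Energy Co.
Aggregating (R1): 1.844976% + 0.88452% = 2.729496%.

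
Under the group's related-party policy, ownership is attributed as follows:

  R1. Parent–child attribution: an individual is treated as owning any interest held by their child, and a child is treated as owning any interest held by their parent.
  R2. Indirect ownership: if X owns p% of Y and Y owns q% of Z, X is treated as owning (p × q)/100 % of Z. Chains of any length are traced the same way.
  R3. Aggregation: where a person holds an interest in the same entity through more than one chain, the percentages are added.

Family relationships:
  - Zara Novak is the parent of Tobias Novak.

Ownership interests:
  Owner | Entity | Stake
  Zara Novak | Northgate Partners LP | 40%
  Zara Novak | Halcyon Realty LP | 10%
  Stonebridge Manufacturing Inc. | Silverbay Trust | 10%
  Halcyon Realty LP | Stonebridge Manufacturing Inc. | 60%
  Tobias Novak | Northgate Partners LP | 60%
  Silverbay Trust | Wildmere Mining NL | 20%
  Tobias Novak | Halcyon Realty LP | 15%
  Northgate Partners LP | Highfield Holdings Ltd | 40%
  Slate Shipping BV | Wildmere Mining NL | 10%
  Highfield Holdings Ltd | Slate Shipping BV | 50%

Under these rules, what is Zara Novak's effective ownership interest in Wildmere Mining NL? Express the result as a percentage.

By parent–child attribution (R1), Zara Novak is treated as also owning Tobias Novak's interest in Northgate Partners LP, giving 40% + 60% = 100%.
By parent–child attribution (R1), Zara Novak is treated as also owning Tobias Novak's interest in Halcyon Realty LP, giving 10% + 15% = 25%.
Chain via Northgate Partners LP → Highfield Holdings Ltd → Slate Shipping BV (R2): 100% × 40% × 50% × 10% = 2% of Wildmere Mining NL.
Chain via Halcyon Realty LP → Stonebridge Manufacturing Inc. → Silverbay Trust (R2): 25% × 60% × 10% × 20% = 0.3% of Wildmere Mining NL.
Aggregating (R3): 2% + 0.3% = 2.3%.

2.3%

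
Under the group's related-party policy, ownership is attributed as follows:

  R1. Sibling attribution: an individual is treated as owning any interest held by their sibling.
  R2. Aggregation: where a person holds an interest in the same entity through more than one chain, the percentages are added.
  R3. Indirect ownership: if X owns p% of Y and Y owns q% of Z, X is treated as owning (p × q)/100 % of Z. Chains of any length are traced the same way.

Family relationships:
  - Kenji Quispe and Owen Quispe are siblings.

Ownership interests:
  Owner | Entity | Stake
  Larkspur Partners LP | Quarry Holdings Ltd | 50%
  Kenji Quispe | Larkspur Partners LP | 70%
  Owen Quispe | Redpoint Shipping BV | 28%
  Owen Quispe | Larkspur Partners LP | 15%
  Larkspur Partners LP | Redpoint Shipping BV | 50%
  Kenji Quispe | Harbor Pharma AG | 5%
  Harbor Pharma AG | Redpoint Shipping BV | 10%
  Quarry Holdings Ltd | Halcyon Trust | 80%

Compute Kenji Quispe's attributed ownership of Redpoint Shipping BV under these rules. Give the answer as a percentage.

71%

By sibling attribution (R1), Kenji Quispe is treated as also owning Owen Quispe's interest in Larkspur Partners LP, giving 70% + 15% = 85%.
By sibling attribution (R1), Kenji Quispe is treated as owning Owen Quispe's 28% interest in Redpoint Shipping BV.
Chain via Harbor Pharma AG (R3): 5% × 10% = 0.5% of Redpoint Shipping BV.
Chain via Larkspur Partners LP (R3): 85% × 50% = 42.5% of Redpoint Shipping BV.
Direct interest in Redpoint Shipping BV: 28%.
Aggregating (R2): 0.5% + 42.5% + 28% = 71%.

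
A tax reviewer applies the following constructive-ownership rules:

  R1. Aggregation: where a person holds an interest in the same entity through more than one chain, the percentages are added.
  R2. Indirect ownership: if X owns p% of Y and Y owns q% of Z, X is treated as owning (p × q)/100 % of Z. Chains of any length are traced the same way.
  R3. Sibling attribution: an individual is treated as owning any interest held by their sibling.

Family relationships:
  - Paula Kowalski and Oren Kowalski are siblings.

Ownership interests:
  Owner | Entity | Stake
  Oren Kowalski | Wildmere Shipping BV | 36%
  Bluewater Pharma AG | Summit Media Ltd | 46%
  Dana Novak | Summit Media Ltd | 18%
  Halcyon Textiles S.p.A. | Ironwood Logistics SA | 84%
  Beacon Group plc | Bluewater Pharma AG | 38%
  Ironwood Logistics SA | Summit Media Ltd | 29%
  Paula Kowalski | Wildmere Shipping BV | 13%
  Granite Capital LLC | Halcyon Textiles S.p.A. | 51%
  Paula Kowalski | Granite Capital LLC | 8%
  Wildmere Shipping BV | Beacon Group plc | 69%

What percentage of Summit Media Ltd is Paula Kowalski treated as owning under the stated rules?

By sibling attribution (R3), Paula Kowalski is treated as also owning Oren Kowalski's interest in Wildmere Shipping BV, giving 13% + 36% = 49%.
Chain via Wildmere Shipping BV → Beacon Group plc → Bluewater Pharma AG (R2): 49% × 69% × 38% × 46% = 5.909988% of Summit Media Ltd.
Chain via Granite Capital LLC → Halcyon Textiles S.p.A. → Ironwood Logistics SA (R2): 8% × 51% × 84% × 29% = 0.993888% of Summit Media Ltd.
Aggregating (R1): 5.909988% + 0.993888% = 6.903876%.

6.903876%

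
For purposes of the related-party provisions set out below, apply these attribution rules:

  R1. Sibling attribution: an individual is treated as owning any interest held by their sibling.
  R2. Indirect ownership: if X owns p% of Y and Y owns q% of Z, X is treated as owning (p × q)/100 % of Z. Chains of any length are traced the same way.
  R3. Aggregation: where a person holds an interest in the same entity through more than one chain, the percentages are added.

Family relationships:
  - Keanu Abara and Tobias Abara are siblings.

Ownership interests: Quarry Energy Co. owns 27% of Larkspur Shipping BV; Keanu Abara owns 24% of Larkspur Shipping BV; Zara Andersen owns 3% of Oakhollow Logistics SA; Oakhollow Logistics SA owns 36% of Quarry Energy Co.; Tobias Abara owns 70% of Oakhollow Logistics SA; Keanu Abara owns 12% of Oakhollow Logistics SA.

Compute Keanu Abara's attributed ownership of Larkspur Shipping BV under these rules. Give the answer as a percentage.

By sibling attribution (R1), Keanu Abara is treated as also owning Tobias Abara's interest in Oakhollow Logistics SA, giving 12% + 70% = 82%.
Chain via Oakhollow Logistics SA → Quarry Energy Co. (R2): 82% × 36% × 27% = 7.9704% of Larkspur Shipping BV.
Direct interest in Larkspur Shipping BV: 24%.
Aggregating (R3): 7.9704% + 24% = 31.9704%.

31.9704%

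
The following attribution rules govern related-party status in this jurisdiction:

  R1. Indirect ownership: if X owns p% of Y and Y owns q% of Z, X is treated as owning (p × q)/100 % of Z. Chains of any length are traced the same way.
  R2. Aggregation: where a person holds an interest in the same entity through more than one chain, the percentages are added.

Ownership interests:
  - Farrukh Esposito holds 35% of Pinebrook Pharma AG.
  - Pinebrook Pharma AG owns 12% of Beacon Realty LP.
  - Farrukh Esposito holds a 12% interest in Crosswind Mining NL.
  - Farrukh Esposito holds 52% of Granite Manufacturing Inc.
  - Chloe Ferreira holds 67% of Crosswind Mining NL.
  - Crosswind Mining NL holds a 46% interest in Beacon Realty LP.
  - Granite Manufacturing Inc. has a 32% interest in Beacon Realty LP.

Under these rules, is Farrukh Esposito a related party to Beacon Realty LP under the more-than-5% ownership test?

Chain via Pinebrook Pharma AG (R1): 35% × 12% = 4.2% of Beacon Realty LP.
Chain via Crosswind Mining NL (R1): 12% × 46% = 5.52% of Beacon Realty LP.
Chain via Granite Manufacturing Inc. (R1): 52% × 32% = 16.64% of Beacon Realty LP.
Aggregating (R2): 4.2% + 5.52% + 16.64% = 26.36%.
26.36% exceeds the 5% threshold, so Farrukh is a related party to Beacon Realty LP.

Yes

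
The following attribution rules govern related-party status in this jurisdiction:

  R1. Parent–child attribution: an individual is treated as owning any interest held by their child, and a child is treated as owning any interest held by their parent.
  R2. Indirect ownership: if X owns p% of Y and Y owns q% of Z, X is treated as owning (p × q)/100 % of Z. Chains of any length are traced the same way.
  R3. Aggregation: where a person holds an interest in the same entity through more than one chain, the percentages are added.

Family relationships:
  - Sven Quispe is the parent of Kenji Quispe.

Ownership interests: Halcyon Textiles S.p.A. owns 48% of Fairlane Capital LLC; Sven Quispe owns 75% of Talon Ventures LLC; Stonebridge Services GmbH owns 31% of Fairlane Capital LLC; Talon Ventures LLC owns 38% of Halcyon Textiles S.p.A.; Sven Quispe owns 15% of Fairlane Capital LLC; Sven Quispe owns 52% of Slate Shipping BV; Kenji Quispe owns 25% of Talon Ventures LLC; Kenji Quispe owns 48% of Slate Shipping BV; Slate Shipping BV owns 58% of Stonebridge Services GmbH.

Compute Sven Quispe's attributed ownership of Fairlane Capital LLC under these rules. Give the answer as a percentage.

51.22%

By parent–child attribution (R1), Sven Quispe is treated as also owning Kenji Quispe's interest in Slate Shipping BV, giving 52% + 48% = 100%.
By parent–child attribution (R1), Sven Quispe is treated as also owning Kenji Quispe's interest in Talon Ventures LLC, giving 75% + 25% = 100%.
Chain via Slate Shipping BV → Stonebridge Services GmbH (R2): 100% × 58% × 31% = 17.98% of Fairlane Capital LLC.
Chain via Talon Ventures LLC → Halcyon Textiles S.p.A. (R2): 100% × 38% × 48% = 18.24% of Fairlane Capital LLC.
Direct interest in Fairlane Capital LLC: 15%.
Aggregating (R3): 17.98% + 18.24% + 15% = 51.22%.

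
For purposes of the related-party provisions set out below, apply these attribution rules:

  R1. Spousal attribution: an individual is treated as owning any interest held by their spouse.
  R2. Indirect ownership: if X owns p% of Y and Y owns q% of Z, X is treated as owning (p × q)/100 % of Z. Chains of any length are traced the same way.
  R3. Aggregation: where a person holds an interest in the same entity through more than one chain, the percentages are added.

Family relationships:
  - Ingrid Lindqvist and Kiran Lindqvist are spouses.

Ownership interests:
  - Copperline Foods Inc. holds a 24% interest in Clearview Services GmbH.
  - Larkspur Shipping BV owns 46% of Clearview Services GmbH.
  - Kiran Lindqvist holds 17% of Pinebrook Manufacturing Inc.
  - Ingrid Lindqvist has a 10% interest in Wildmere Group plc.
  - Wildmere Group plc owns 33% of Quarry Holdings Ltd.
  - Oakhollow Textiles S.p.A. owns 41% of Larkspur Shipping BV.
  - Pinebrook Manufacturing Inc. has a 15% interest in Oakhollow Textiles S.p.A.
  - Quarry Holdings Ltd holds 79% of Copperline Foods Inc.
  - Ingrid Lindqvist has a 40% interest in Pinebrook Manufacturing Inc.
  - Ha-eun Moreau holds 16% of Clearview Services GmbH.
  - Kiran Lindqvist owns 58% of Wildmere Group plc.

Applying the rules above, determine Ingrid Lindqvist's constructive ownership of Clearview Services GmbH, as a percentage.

5.867154%

By spousal attribution (R1), Ingrid Lindqvist is treated as also owning Kiran Lindqvist's interest in Pinebrook Manufacturing Inc, giving 40% + 17% = 57%.
By spousal attribution (R1), Ingrid Lindqvist is treated as also owning Kiran Lindqvist's interest in Wildmere Group plc, giving 10% + 58% = 68%.
Chain via Pinebrook Manufacturing Inc. → Oakhollow Textiles S.p.A. → Larkspur Shipping BV (R2): 57% × 15% × 41% × 46% = 1.61253% of Clearview Services GmbH.
Chain via Wildmere Group plc → Quarry Holdings Ltd → Copperline Foods Inc. (R2): 68% × 33% × 79% × 24% = 4.254624% of Clearview Services GmbH.
Aggregating (R3): 1.61253% + 4.254624% = 5.867154%.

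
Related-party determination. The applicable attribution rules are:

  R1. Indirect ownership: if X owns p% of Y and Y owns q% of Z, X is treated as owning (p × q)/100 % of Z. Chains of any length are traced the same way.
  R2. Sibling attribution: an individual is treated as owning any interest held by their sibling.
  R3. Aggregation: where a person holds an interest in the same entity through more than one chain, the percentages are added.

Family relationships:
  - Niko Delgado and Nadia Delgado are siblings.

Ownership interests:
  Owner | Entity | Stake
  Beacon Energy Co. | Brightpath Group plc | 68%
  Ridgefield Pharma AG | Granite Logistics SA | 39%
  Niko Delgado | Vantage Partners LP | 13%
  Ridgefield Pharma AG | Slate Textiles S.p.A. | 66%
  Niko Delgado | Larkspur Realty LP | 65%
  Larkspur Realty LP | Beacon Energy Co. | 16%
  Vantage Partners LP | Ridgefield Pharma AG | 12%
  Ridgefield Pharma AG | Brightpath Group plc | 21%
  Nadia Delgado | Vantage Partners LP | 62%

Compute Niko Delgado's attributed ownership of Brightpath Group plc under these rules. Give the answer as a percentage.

By sibling attribution (R2), Niko Delgado is treated as also owning Nadia Delgado's interest in Vantage Partners LP, giving 13% + 62% = 75%.
Chain via Vantage Partners LP → Ridgefield Pharma AG (R1): 75% × 12% × 21% = 1.89% of Brightpath Group plc.
Chain via Larkspur Realty LP → Beacon Energy Co. (R1): 65% × 16% × 68% = 7.072% of Brightpath Group plc.
Aggregating (R3): 1.89% + 7.072% = 8.962%.

8.962%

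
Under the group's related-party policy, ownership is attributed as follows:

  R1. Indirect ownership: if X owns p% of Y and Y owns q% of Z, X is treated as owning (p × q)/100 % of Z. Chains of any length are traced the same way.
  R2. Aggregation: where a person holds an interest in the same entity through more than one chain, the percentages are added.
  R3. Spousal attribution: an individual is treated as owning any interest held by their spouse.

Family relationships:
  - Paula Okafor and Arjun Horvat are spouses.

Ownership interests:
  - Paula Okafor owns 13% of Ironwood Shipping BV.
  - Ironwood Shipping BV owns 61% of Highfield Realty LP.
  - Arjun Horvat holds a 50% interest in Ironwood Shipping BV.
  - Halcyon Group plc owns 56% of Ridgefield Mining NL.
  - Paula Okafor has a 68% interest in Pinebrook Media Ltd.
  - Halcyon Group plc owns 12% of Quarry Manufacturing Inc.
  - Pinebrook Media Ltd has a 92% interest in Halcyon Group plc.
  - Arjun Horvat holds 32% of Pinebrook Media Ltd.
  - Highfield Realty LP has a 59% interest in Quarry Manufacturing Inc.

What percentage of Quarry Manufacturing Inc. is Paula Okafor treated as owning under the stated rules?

33.7137%

By spousal attribution (R3), Paula Okafor is treated as also owning Arjun Horvat's interest in Ironwood Shipping BV, giving 13% + 50% = 63%.
By spousal attribution (R3), Paula Okafor is treated as also owning Arjun Horvat's interest in Pinebrook Media Ltd, giving 68% + 32% = 100%.
Chain via Ironwood Shipping BV → Highfield Realty LP (R1): 63% × 61% × 59% = 22.6737% of Quarry Manufacturing Inc.
Chain via Pinebrook Media Ltd → Halcyon Group plc (R1): 100% × 92% × 12% = 11.04% of Quarry Manufacturing Inc.
Aggregating (R2): 22.6737% + 11.04% = 33.7137%.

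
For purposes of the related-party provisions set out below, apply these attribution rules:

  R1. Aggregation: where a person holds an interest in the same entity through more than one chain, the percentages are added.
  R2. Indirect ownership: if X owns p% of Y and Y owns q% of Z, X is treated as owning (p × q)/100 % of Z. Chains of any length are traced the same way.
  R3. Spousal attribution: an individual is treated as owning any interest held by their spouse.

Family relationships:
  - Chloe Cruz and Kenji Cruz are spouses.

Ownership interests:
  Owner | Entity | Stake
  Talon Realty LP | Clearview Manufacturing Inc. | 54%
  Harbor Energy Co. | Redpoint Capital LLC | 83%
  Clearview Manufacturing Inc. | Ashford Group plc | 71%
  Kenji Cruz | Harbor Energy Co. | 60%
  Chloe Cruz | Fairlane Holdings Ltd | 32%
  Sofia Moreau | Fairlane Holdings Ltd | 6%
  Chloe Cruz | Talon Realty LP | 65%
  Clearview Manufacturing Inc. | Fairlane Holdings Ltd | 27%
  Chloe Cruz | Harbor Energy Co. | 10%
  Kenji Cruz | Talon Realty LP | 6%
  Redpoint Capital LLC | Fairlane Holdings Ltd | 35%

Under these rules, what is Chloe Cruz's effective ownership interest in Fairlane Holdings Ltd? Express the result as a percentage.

62.6868%

By spousal attribution (R3), Chloe Cruz is treated as also owning Kenji Cruz's interest in Talon Realty LP, giving 65% + 6% = 71%.
By spousal attribution (R3), Chloe Cruz is treated as also owning Kenji Cruz's interest in Harbor Energy Co, giving 10% + 60% = 70%.
Chain via Talon Realty LP → Clearview Manufacturing Inc. (R2): 71% × 54% × 27% = 10.3518% of Fairlane Holdings Ltd.
Chain via Harbor Energy Co. → Redpoint Capital LLC (R2): 70% × 83% × 35% = 20.335% of Fairlane Holdings Ltd.
Direct interest in Fairlane Holdings Ltd: 32%.
Aggregating (R1): 10.3518% + 20.335% + 32% = 62.6868%.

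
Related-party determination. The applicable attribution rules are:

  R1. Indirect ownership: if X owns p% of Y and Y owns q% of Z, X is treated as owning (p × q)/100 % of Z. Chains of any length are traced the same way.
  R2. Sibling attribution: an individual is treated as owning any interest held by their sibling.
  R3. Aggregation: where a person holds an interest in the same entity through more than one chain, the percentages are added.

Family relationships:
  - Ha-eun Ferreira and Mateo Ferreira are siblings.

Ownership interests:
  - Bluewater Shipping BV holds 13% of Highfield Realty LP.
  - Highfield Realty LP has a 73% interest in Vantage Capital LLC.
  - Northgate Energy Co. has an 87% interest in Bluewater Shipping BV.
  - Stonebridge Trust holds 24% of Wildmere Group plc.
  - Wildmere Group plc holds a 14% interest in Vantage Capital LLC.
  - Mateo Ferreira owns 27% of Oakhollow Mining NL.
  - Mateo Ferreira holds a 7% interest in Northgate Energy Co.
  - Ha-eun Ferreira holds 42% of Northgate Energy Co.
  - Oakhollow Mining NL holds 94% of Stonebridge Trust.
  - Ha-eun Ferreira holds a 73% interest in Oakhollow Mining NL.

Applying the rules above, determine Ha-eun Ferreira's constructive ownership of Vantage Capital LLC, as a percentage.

By sibling attribution (R2), Ha-eun Ferreira is treated as also owning Mateo Ferreira's interest in Northgate Energy Co, giving 42% + 7% = 49%.
By sibling attribution (R2), Ha-eun Ferreira is treated as also owning Mateo Ferreira's interest in Oakhollow Mining NL, giving 73% + 27% = 100%.
Chain via Northgate Energy Co. → Bluewater Shipping BV → Highfield Realty LP (R1): 49% × 87% × 13% × 73% = 4.045587% of Vantage Capital LLC.
Chain via Oakhollow Mining NL → Stonebridge Trust → Wildmere Group plc (R1): 100% × 94% × 24% × 14% = 3.1584% of Vantage Capital LLC.
Aggregating (R3): 4.045587% + 3.1584% = 7.203987%.

7.203987%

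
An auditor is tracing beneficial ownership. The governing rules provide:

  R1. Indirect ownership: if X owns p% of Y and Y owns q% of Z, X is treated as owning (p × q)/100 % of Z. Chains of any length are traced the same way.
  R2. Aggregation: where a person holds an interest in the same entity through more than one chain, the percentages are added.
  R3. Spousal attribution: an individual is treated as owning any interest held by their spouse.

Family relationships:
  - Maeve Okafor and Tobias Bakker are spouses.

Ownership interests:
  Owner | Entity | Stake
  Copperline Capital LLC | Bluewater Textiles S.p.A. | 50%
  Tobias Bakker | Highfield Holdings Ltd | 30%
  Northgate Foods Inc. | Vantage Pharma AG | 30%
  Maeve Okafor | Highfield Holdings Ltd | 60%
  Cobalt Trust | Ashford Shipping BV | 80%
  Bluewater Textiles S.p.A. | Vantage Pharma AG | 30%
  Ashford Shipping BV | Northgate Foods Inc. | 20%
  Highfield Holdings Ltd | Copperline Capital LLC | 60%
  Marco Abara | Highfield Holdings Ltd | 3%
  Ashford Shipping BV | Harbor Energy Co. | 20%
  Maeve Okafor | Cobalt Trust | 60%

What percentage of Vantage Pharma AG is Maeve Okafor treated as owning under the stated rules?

10.98%

By spousal attribution (R3), Maeve Okafor is treated as also owning Tobias Bakker's interest in Highfield Holdings Ltd, giving 60% + 30% = 90%.
Chain via Highfield Holdings Ltd → Copperline Capital LLC → Bluewater Textiles S.p.A. (R1): 90% × 60% × 50% × 30% = 8.1% of Vantage Pharma AG.
Chain via Cobalt Trust → Ashford Shipping BV → Northgate Foods Inc. (R1): 60% × 80% × 20% × 30% = 2.88% of Vantage Pharma AG.
Aggregating (R2): 8.1% + 2.88% = 10.98%.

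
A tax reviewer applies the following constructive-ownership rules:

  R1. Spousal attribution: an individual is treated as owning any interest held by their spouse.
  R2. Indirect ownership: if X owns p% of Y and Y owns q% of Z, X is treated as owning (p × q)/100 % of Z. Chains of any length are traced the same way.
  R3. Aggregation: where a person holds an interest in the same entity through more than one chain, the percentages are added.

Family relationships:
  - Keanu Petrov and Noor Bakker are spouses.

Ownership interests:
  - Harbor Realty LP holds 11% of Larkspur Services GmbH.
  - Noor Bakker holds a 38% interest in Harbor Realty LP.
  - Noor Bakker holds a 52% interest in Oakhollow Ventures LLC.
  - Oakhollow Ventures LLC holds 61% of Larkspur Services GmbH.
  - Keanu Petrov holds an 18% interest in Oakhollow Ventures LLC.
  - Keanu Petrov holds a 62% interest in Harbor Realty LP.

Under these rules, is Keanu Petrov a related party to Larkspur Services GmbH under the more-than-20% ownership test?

By spousal attribution (R1), Keanu Petrov is treated as also owning Noor Bakker's interest in Oakhollow Ventures LLC, giving 18% + 52% = 70%.
By spousal attribution (R1), Keanu Petrov is treated as also owning Noor Bakker's interest in Harbor Realty LP, giving 62% + 38% = 100%.
Chain via Oakhollow Ventures LLC (R2): 70% × 61% = 42.7% of Larkspur Services GmbH.
Chain via Harbor Realty LP (R2): 100% × 11% = 11% of Larkspur Services GmbH.
Aggregating (R3): 42.7% + 11% = 53.7%.
53.7% exceeds the 20% threshold, so Keanu is a related party to Larkspur Services GmbH.

Yes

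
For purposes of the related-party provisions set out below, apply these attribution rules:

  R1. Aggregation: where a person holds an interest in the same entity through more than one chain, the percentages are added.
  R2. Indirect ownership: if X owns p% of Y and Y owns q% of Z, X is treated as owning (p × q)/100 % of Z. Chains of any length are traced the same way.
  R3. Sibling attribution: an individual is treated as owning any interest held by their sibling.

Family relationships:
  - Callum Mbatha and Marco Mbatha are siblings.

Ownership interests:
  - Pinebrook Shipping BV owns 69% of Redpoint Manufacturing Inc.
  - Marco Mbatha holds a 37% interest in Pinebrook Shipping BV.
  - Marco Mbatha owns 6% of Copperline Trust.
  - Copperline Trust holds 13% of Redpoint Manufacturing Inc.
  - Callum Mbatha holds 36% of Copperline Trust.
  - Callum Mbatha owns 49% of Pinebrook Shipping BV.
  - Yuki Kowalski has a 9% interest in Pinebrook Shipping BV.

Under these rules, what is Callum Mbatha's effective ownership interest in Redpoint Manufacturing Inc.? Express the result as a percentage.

64.8%

By sibling attribution (R3), Callum Mbatha is treated as also owning Marco Mbatha's interest in Pinebrook Shipping BV, giving 49% + 37% = 86%.
By sibling attribution (R3), Callum Mbatha is treated as also owning Marco Mbatha's interest in Copperline Trust, giving 36% + 6% = 42%.
Chain via Pinebrook Shipping BV (R2): 86% × 69% = 59.34% of Redpoint Manufacturing Inc.
Chain via Copperline Trust (R2): 42% × 13% = 5.46% of Redpoint Manufacturing Inc.
Aggregating (R1): 59.34% + 5.46% = 64.8%.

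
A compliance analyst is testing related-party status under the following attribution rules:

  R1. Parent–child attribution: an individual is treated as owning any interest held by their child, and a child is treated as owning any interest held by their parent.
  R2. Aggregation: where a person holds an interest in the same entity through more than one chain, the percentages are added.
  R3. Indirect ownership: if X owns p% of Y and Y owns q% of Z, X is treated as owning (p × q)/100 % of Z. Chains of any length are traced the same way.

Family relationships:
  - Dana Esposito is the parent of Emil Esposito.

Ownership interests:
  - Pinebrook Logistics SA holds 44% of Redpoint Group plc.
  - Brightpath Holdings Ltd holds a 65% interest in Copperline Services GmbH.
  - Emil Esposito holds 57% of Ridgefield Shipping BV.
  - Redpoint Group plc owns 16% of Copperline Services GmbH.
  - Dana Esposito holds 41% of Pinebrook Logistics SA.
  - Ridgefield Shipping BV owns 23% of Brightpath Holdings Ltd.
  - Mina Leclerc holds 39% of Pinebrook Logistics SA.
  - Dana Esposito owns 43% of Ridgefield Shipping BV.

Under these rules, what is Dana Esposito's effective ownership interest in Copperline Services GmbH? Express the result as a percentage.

By parent–child attribution (R1), Dana Esposito is treated as also owning Emil Esposito's interest in Ridgefield Shipping BV, giving 43% + 57% = 100%.
Chain via Ridgefield Shipping BV → Brightpath Holdings Ltd (R3): 100% × 23% × 65% = 14.95% of Copperline Services GmbH.
Chain via Pinebrook Logistics SA → Redpoint Group plc (R3): 41% × 44% × 16% = 2.8864% of Copperline Services GmbH.
Aggregating (R2): 14.95% + 2.8864% = 17.8364%.

17.8364%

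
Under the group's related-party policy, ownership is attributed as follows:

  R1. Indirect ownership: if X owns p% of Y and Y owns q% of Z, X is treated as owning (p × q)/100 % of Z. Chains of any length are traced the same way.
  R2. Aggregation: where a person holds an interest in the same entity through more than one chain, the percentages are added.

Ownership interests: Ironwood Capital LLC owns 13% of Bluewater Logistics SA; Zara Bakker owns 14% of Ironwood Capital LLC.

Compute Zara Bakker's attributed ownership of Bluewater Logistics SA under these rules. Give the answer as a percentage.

Chain via Ironwood Capital LLC (R1): 14% × 13% = 1.82% of Bluewater Logistics SA.

1.82%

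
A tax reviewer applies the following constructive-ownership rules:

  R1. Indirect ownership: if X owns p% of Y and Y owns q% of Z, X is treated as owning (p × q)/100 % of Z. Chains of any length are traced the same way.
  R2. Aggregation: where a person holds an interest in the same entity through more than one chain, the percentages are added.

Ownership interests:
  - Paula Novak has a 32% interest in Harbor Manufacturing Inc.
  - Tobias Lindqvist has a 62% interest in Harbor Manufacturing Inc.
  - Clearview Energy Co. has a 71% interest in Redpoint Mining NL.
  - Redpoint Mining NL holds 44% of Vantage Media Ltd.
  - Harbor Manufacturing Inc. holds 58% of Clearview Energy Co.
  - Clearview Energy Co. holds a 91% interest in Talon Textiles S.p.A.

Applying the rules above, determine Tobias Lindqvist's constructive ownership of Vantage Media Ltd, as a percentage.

11.233904%

Chain via Harbor Manufacturing Inc. → Clearview Energy Co. → Redpoint Mining NL (R1): 62% × 58% × 71% × 44% = 11.233904% of Vantage Media Ltd.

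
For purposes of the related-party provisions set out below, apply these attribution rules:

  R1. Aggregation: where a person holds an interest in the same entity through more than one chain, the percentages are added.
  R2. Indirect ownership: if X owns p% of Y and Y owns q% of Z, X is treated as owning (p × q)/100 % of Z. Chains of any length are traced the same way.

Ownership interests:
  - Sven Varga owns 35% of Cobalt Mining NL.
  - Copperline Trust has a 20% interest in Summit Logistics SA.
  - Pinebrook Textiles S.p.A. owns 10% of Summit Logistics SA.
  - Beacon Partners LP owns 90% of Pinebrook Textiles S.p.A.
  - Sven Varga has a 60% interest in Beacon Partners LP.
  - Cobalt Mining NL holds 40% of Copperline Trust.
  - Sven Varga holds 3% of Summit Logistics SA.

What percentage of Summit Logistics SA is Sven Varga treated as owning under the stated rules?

11.2%

Chain via Cobalt Mining NL → Copperline Trust (R2): 35% × 40% × 20% = 2.8% of Summit Logistics SA.
Chain via Beacon Partners LP → Pinebrook Textiles S.p.A. (R2): 60% × 90% × 10% = 5.4% of Summit Logistics SA.
Direct interest in Summit Logistics SA: 3%.
Aggregating (R1): 2.8% + 5.4% + 3% = 11.2%.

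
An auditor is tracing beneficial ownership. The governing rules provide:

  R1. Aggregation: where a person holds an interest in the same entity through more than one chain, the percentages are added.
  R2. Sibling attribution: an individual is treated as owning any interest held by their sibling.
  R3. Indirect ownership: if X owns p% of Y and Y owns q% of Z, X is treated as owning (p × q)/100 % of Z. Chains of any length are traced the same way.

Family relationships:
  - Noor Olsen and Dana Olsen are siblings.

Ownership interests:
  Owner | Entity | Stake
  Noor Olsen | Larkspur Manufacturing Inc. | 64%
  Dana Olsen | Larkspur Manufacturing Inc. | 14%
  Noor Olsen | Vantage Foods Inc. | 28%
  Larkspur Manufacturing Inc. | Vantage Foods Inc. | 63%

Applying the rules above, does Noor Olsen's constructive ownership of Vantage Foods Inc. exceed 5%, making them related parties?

Yes

By sibling attribution (R2), Noor Olsen is treated as also owning Dana Olsen's interest in Larkspur Manufacturing Inc, giving 64% + 14% = 78%.
Chain via Larkspur Manufacturing Inc. (R3): 78% × 63% = 49.14% of Vantage Foods Inc.
Direct interest in Vantage Foods Inc: 28%.
Aggregating (R1): 49.14% + 28% = 77.14%.
77.14% exceeds the 5% threshold, so Noor is a related party to Vantage Foods Inc.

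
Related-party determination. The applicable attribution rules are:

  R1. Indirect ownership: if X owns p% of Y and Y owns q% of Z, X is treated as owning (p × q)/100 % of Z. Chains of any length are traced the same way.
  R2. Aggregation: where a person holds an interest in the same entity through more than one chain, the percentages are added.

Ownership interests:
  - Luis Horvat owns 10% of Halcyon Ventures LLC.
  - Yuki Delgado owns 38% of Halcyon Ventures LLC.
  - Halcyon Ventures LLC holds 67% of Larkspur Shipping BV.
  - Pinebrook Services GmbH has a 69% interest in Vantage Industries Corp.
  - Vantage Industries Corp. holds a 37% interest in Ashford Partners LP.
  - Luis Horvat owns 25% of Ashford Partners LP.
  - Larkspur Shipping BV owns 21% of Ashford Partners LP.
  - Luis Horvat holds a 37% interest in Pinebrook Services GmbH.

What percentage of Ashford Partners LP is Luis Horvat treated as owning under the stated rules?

35.8531%

Chain via Pinebrook Services GmbH → Vantage Industries Corp. (R1): 37% × 69% × 37% = 9.4461% of Ashford Partners LP.
Chain via Halcyon Ventures LLC → Larkspur Shipping BV (R1): 10% × 67% × 21% = 1.407% of Ashford Partners LP.
Direct interest in Ashford Partners LP: 25%.
Aggregating (R2): 9.4461% + 1.407% + 25% = 35.8531%.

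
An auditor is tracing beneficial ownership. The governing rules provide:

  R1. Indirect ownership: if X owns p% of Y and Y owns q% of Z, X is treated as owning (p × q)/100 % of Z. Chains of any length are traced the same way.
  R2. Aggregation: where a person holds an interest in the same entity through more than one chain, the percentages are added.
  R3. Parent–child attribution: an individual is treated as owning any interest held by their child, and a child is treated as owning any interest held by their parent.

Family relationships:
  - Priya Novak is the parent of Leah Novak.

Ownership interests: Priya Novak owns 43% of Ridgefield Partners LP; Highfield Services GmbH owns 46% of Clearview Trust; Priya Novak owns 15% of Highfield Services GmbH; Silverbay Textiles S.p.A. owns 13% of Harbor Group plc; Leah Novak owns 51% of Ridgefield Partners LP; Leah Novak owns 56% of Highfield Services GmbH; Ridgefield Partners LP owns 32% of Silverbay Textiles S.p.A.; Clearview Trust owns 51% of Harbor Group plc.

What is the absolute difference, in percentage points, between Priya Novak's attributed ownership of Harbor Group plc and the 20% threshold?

0.567

By parent–child attribution (R3), Priya Novak is treated as also owning Leah Novak's interest in Highfield Services GmbH, giving 15% + 56% = 71%.
By parent–child attribution (R3), Priya Novak is treated as also owning Leah Novak's interest in Ridgefield Partners LP, giving 43% + 51% = 94%.
Chain via Highfield Services GmbH → Clearview Trust (R1): 71% × 46% × 51% = 16.6566% of Harbor Group plc.
Chain via Ridgefield Partners LP → Silverbay Textiles S.p.A. (R1): 94% × 32% × 13% = 3.9104% of Harbor Group plc.
Aggregating (R2): 16.6566% + 3.9104% = 20.567%.
20.567% exceeds the 20% threshold by 0.567 percentage points.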